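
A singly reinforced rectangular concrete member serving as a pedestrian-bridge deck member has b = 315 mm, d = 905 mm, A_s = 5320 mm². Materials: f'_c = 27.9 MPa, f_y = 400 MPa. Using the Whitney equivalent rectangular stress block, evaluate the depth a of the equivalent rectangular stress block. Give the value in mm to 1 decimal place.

T = A_s f_y = 5320 × 400 = 2128000 N = 2128 kN.
Setting C = 0.85 f'_c a b equal to T: a = 2128000/(0.85 × 27.9 × 315) = 284.9 mm.

a ≈ 284.9 mm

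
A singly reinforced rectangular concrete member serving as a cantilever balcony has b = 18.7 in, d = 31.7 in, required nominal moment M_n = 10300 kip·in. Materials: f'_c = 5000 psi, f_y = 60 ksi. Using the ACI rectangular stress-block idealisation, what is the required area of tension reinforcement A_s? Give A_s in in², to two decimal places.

From M_n = 0.85 f'_c a b (d − a/2):
a = d − √(d² − 2M_n/(0.85 f'_c b)) = 31.7 − √(31.7² − 2 × 10300/(0.85 × 5 × 18.7)) = 4.393 in.
A_s = 0.85 f'_c a b / f_y = 0.85 × 5 × 4.393 × 18.7 / 60 = 5.819 in².

A_s ≈ 5.82 in²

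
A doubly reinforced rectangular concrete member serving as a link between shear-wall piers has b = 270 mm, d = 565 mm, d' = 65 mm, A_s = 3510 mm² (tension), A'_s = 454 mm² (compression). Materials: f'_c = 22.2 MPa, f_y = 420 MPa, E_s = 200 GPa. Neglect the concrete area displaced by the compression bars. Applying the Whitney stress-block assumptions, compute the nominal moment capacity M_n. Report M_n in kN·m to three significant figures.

M_n ≈ 659 kN·m

Assume both tension and compression steel yield.
Net tension couple steel: A_s − A'_s = 3056 mm².
a = (A_s − A'_s) f_y / (0.85 f'_c b) = 1283520/(0.85 × 22.2 × 270) = 251.92 mm.
c = a/β₁ = 251.92/0.85 = 296.38 mm; ε'_s = 0.003(c − d')/c = 0.0023 ≥ f_y/E_s = 0.0021, so compression steel does yield.
M_n = (A_s − A'_s) f_y (d − a/2) + A'_s f_y (d − d') = [1283520 × (565 − 125.96) + 190680 × (565 − 65)] × 10⁻⁶ = 563.52 + 95.34 = 658.86 kN·m.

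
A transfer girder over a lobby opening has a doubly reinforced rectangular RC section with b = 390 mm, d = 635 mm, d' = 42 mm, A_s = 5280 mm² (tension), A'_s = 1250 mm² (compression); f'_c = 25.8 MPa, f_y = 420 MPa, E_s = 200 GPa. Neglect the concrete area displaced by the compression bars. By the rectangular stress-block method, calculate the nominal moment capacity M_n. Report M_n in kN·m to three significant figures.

M_n ≈ 1220 kN·m

Assume both tension and compression steel yield.
Net tension couple steel: A_s − A'_s = 4030 mm².
a = (A_s − A'_s) f_y / (0.85 f'_c b) = 1692600/(0.85 × 25.8 × 390) = 197.90 mm.
c = a/β₁ = 197.90/0.85 = 232.82 mm; ε'_s = 0.003(c − d')/c = 0.0025 ≥ f_y/E_s = 0.0021, so compression steel does yield.
M_n = (A_s − A'_s) f_y (d − a/2) + A'_s f_y (d − d') = [1692600 × (635 − 98.95) + 525000 × (635 − 42)] × 10⁻⁶ = 907.32 + 311.33 = 1218.65 kN·m.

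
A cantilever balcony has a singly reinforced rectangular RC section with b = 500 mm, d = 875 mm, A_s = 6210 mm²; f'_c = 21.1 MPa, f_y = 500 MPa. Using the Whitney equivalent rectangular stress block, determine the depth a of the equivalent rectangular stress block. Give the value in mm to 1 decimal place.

a ≈ 346.3 mm

T = A_s f_y = 6210 × 500 = 3105000 N = 3105 kN.
Setting C = 0.85 f'_c a b equal to T: a = 3105000/(0.85 × 21.1 × 500) = 346.3 mm.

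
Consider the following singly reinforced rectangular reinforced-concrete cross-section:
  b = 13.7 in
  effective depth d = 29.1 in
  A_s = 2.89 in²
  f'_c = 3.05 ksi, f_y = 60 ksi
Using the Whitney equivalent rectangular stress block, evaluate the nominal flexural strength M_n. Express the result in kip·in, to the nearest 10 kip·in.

M_n ≈ 4620 kip·in

T = A_s f_y = 2.89 × 60 = 173.4 kips.
a = T/(0.85 f'_c b) = 173.4/(0.85 × 3.05 × 13.7) = 4.882 in.
M_n = T(d − a/2) = 173.4 × (29.1 − 2.441) = 4622.7 kip·in.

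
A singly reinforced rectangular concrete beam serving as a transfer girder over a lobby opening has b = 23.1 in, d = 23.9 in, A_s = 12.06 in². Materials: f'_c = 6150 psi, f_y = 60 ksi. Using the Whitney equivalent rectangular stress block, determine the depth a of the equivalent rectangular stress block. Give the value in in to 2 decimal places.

T = A_s f_y = 12.06 × 60 = 723.6 kips.
a = T/(0.85 f'_c b) = 723.6/(0.85 × 6.15 × 23.1) = 5.99 in.

a ≈ 5.99 in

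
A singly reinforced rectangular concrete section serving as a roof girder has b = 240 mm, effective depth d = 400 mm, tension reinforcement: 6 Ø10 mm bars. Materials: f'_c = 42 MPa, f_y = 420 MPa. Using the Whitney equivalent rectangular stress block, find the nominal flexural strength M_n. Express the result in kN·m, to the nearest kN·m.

A_s = 6 × 78.5 = 471 mm².
T = A_s f_y = 471 × 420 = 197820 N = 197.82 kN.
From C = T: a = T/(0.85 f'_c b) = 197820/(0.85 × 42 × 240) = 23.09 mm.
M_n = T(d − a/2) = 197.82 kN × (400 − 11.545) mm = 76.84 kN·m.

M_n ≈ 77 kN·m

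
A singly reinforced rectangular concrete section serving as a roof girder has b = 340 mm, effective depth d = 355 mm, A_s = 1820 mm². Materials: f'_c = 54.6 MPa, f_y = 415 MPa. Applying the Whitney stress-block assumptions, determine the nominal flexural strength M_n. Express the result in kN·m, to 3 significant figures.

M_n ≈ 250 kN·m

T = A_s f_y = 1820 × 415 = 755300 N = 755.3 kN.
From C = T: a = T/(0.85 f'_c b) = 755300/(0.85 × 54.6 × 340) = 47.87 mm.
M_n = T(d − a/2) = 755.3 kN × (355 − 23.935) mm = 250.05 kN·m.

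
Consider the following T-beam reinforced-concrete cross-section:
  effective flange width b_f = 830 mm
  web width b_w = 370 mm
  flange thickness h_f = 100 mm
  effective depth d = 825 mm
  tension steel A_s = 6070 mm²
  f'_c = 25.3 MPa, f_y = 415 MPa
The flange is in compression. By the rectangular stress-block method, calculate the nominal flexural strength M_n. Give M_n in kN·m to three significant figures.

M_n ≈ 1880 kN·m

Tension: T = A_s f_y = 6070 × 415 = 2519050 N.
Try a within the flange: a = T/(0.85 f'_c b_f) = 2519050/(0.85 × 25.3 × 830) = 141.13 mm.
a = 141.13 > h_f = 100 mm: the block extends into the web. Split into flange-overhang and web parts.
C_f = 0.85 f'_c (b_f − b_w) h_f = 0.85 × 25.3 × (830 − 370) × 100 = 989230 N.
Remaining web compression depth: a_w = (T − C_f)/(0.85 f'_c b_w) = (2519050 − 989230)/(0.85 × 25.3 × 370) = 192.26 mm.
M_n = C_f(d − h_f/2) + (T − C_f)(d − a_w/2) = 989230 × (825 − 50) + 1529820 × (825 − 96.13) = 766.65 + 1115.04 = 1881.69 × 10⁶ N·mm.
M_n = 1881.69 kN·m.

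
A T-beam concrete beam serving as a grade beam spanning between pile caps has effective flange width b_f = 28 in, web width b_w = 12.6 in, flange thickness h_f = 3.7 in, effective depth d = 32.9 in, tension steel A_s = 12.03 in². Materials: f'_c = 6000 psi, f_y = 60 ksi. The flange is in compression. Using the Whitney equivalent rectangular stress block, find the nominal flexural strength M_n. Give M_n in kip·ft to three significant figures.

M_n ≈ 1810 kip·ft

Tension: T = A_s f_y = 12.03 × 60 = 721.8 kips.
Try a within the flange: a = T/(0.85 f'_c b_f) = 721.8/(0.85 × 6 × 28) = 5.055 in.
a = 5.055 > h_f = 3.7 in: the block extends into the web. Split into flange-overhang and web parts.
C_f = 0.85 f'_c (b_f − b_w) h_f = 0.85 × 6 × (28 − 12.6) × 3.7 = 290.6 kips.
Remaining web compression depth: a_w = (T − C_f)/(0.85 f'_c b_w) = (721.8 − 290.6)/(0.85 × 6 × 12.6) = 6.710 in.
M_n = C_f(d − h_f/2) + (T − C_f)(d − a_w/2) = 290.6 × (32.9 − 1.85) + 431.2 × (32.9 − 3.355) = 9023.1 + 12739.8 = 21762.9 kip·in.
M_n = 21762.9/12 = 1813.58 kip·ft.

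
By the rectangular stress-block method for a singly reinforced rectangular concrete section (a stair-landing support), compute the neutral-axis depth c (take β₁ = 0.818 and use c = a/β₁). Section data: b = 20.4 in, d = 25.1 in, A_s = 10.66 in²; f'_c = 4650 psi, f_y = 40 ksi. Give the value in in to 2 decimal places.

T = A_s f_y = 10.66 × 40 = 426.4 kips.
a = T/(0.85 f'_c b) = 426.4/(0.85 × 4.65 × 20.4) = 5.2883 in.
With β₁ = 0.818, c = a/β₁ = 5.2883/0.818 = 6.46 in.

c ≈ 6.46 in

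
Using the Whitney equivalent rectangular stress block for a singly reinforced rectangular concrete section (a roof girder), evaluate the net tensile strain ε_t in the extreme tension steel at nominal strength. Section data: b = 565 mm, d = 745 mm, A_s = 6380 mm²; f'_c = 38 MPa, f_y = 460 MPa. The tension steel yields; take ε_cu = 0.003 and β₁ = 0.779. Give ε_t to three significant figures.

ε_t ≈ 0.00783

a = A_s f_y/(0.85 f'_c b) = 160.82 mm.
β₁ = 0.779, so c = a/β₁ = 160.82/0.779 = 206.44 mm.
From the linear strain diagram with ε_cu = 0.003: ε_t = 0.003 (d − c)/c = 0.003 × (745 − 206.44)/206.44 = 0.00783.
Since ε_t ≥ 0.005, the section is tension-controlled.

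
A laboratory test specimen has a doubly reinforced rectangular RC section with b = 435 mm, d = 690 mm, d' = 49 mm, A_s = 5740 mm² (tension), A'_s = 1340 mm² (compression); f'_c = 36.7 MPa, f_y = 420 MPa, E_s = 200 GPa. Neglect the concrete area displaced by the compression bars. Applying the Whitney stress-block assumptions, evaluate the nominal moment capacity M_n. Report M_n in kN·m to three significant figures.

M_n ≈ 1510 kN·m

Assume both tension and compression steel yield.
Net tension couple steel: A_s − A'_s = 4400 mm².
a = (A_s − A'_s) f_y / (0.85 f'_c b) = 1848000/(0.85 × 36.7 × 435) = 136.18 mm.
c = a/β₁ = 136.18/0.788 = 172.82 mm; ε'_s = 0.003(c − d')/c = 0.0021 ≥ f_y/E_s = 0.0021, so compression steel does yield.
M_n = (A_s − A'_s) f_y (d − a/2) + A'_s f_y (d − d') = [1848000 × (690 − 68.09) + 562800 × (690 − 49)] × 10⁻⁶ = 1149.29 + 360.75 = 1510.04 kN·m.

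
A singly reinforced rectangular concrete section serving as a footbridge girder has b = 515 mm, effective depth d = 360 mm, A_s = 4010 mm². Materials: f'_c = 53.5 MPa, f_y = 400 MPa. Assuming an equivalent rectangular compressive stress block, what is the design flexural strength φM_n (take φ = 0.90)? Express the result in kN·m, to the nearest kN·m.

φM_n ≈ 470 kN·m

T = A_s f_y = 4010 × 400 = 1604000 N = 1604 kN.
From C = T: a = T/(0.85 f'_c b) = 1604000/(0.85 × 53.5 × 515) = 68.49 mm.
M_n = T(d − a/2) = 1604 kN × (360 − 34.245) mm = 522.51 kN·m.
φM_n = 0.90 × 522.51 = 470.26 kN·m.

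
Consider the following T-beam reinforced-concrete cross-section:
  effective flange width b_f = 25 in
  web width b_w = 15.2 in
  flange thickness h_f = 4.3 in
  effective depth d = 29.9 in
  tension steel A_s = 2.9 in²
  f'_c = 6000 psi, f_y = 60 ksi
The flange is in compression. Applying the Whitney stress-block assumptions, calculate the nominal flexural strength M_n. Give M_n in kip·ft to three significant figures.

M_n ≈ 424 kip·ft

Tension: T = A_s f_y = 2.9 × 60 = 174 kips.
Try a within the flange: a = T/(0.85 f'_c b_f) = 174/(0.85 × 6 × 25) = 1.365 in.
Since a = 1.365 ≤ h_f = 4.3 in, the stress block lies entirely in the flange; analyse as a rectangular beam of width b_f.
M_n = T(d − a/2) = 174 × (29.9 − 0.6825) = 5083.8 kip·in.
M_n = 5083.8/12 = 423.65 kip·ft.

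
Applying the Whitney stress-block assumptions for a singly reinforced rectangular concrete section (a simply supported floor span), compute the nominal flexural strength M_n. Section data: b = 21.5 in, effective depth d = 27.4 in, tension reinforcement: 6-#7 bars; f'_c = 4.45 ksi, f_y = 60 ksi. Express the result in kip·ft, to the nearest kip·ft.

M_n ≈ 469 kip·ft

A_s = 6 × 0.6 = 3.6 in².
T = A_s f_y = 3.6 × 60 = 216 kips.
a = T/(0.85 f'_c b) = 216/(0.85 × 4.45 × 21.5) = 2.656 in.
M_n = T(d − a/2) = 216 × (27.4 − 1.328) = 5631.6 kip·in = 5631.6/12 = 469.30 kip·ft.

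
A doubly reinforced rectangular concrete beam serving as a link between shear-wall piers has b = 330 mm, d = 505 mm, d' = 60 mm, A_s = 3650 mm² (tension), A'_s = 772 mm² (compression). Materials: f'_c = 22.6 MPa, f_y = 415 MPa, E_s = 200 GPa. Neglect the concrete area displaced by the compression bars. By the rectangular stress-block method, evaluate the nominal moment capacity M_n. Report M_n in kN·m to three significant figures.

M_n ≈ 633 kN·m

Assume both tension and compression steel yield.
Net tension couple steel: A_s − A'_s = 2878 mm².
a = (A_s − A'_s) f_y / (0.85 f'_c b) = 1194370/(0.85 × 22.6 × 330) = 188.41 mm.
c = a/β₁ = 188.41/0.85 = 221.66 mm; ε'_s = 0.003(c − d')/c = 0.0022 ≥ f_y/E_s = 0.0021, so compression steel does yield.
M_n = (A_s − A'_s) f_y (d − a/2) + A'_s f_y (d − d') = [1194370 × (505 − 94.205) + 320380 × (505 − 60)] × 10⁻⁶ = 490.64 + 142.57 = 633.21 kN·m.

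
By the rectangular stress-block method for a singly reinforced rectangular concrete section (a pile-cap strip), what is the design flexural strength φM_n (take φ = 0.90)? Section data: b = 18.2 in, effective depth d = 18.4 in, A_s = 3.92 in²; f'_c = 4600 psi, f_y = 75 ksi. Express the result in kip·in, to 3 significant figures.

φM_n ≈ 4320 kip·in

T = A_s f_y = 3.92 × 75 = 294 kips.
a = T/(0.85 f'_c b) = 294/(0.85 × 4.6 × 18.2) = 4.131 in.
M_n = T(d − a/2) = 294 × (18.4 − 2.0655) = 4802.3 kip·in.
φM_n = 0.90 × 4802.3 = 4322.1 kip·in.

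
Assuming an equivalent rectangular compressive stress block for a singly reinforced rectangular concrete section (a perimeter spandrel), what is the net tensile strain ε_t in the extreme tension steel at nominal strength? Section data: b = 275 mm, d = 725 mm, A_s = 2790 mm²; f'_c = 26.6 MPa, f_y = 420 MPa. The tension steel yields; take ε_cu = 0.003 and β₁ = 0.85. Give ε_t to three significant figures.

ε_t ≈ 0.00681

a = A_s f_y/(0.85 f'_c b) = 188.46 mm.
β₁ = 0.85, so c = a/β₁ = 188.46/0.85 = 221.72 mm.
From the linear strain diagram with ε_cu = 0.003: ε_t = 0.003 (d − c)/c = 0.003 × (725 − 221.72)/221.72 = 0.00681.
Since ε_t ≥ 0.005, the section is tension-controlled.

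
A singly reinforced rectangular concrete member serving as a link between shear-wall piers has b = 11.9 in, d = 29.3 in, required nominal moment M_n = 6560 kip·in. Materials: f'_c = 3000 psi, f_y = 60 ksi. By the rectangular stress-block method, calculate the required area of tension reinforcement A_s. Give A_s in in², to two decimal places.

From M_n = 0.85 f'_c a b (d − a/2):
a = d − √(d² − 2M_n/(0.85 f'_c b)) = 29.3 − √(29.3² − 2 × 6560/(0.85 × 3 × 11.9)) = 8.657 in.
A_s = 0.85 f'_c a b / f_y = 0.85 × 3 × 8.657 × 11.9 / 60 = 4.378 in².

A_s ≈ 4.38 in²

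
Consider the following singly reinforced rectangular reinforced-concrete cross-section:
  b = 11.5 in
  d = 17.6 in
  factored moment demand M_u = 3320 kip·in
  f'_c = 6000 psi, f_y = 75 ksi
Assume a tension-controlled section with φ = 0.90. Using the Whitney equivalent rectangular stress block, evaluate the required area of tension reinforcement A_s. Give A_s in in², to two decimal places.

A_s ≈ 3.16 in²

M_n = M_u/φ = 3320/0.90 = 3688.89 kip·in.
From M_n = 0.85 f'_c a b (d − a/2):
a = d − √(d² − 2M_n/(0.85 f'_c b)) = 17.6 − √(17.6² − 2 × 3688.89/(0.85 × 6 × 11.5)) = 4.037 in.
A_s = 0.85 f'_c a b / f_y = 0.85 × 6 × 4.037 × 11.5 / 75 = 3.157 in².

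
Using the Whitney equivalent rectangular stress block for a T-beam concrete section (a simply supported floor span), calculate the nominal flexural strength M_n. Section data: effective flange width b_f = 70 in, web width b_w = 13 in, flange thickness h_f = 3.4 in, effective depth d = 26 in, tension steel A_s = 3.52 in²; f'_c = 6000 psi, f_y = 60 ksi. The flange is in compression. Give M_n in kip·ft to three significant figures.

Tension: T = A_s f_y = 3.52 × 60 = 211.2 kips.
Try a within the flange: a = T/(0.85 f'_c b_f) = 211.2/(0.85 × 6 × 70) = 0.592 in.
Since a = 0.592 ≤ h_f = 3.4 in, the stress block lies entirely in the flange; analyse as a rectangular beam of width b_f.
M_n = T(d − a/2) = 211.2 × (26 − 0.296) = 5428.7 kip·in.
M_n = 5428.7/12 = 452.39 kip·ft.

M_n ≈ 452 kip·ft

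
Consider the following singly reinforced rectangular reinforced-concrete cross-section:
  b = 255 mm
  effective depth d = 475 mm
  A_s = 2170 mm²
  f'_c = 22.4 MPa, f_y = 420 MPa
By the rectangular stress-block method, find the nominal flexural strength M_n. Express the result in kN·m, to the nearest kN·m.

M_n ≈ 347 kN·m

T = A_s f_y = 2170 × 420 = 911400 N = 911.4 kN.
From C = T: a = T/(0.85 f'_c b) = 911400/(0.85 × 22.4 × 255) = 187.72 mm.
M_n = T(d − a/2) = 911.4 kN × (475 − 93.86) mm = 347.37 kN·m.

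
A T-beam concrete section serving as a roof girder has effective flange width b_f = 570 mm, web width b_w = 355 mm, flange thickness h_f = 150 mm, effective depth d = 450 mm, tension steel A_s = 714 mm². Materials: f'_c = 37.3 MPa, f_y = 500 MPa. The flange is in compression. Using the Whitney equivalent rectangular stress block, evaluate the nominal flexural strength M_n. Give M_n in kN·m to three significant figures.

Tension: T = A_s f_y = 714 × 500 = 357000 N.
Try a within the flange: a = T/(0.85 f'_c b_f) = 357000/(0.85 × 37.3 × 570) = 19.75 mm.
Since a = 19.75 ≤ h_f = 150 mm, the stress block lies entirely in the flange; analyse as a rectangular beam of width b_f.
M_n = T(d − a/2) = 357000 × (450 − 9.875) = 157.12 × 10⁶ N·mm.
M_n = 157.12 kN·m.

M_n ≈ 157 kN·m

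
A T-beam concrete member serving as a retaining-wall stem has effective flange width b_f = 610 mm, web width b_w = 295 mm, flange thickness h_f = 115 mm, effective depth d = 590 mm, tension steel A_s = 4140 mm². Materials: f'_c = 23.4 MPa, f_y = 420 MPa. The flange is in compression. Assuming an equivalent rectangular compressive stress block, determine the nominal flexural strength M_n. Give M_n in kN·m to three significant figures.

M_n ≈ 896 kN·m

Tension: T = A_s f_y = 4140 × 420 = 1738800 N.
Try a within the flange: a = T/(0.85 f'_c b_f) = 1738800/(0.85 × 23.4 × 610) = 143.31 mm.
a = 143.31 > h_f = 115 mm: the block extends into the web. Split into flange-overhang and web parts.
C_f = 0.85 f'_c (b_f − b_w) h_f = 0.85 × 23.4 × (610 − 295) × 115 = 720515 N.
Remaining web compression depth: a_w = (T − C_f)/(0.85 f'_c b_w) = (1738800 − 720515)/(0.85 × 23.4 × 295) = 173.55 mm.
M_n = C_f(d − h_f/2) + (T − C_f)(d − a_w/2) = 720515 × (590 − 57.5) + 1018285 × (590 − 86.775) = 383.67 + 512.43 = 896.10 × 10⁶ N·mm.
M_n = 896.10 kN·m.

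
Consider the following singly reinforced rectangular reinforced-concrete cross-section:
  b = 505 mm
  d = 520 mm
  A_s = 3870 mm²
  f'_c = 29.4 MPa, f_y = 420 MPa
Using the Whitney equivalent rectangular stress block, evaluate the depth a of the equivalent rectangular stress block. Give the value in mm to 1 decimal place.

T = A_s f_y = 3870 × 420 = 1625400 N = 1625.4 kN.
Setting C = 0.85 f'_c a b equal to T: a = 1625400/(0.85 × 29.4 × 505) = 128.8 mm.

a ≈ 128.8 mm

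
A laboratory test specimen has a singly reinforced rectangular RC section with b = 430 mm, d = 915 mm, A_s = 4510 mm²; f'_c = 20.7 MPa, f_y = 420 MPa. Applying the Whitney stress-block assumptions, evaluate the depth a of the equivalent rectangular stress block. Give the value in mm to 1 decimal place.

a ≈ 250.4 mm

T = A_s f_y = 4510 × 420 = 1894200 N = 1894.2 kN.
Setting C = 0.85 f'_c a b equal to T: a = 1894200/(0.85 × 20.7 × 430) = 250.4 mm.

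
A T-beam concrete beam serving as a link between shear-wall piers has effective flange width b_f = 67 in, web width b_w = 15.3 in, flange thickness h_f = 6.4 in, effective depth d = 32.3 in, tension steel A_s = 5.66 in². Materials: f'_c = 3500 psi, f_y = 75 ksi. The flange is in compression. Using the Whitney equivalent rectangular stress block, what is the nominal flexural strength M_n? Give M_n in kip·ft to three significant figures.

M_n ≈ 1100 kip·ft

Tension: T = A_s f_y = 5.66 × 75 = 424.5 kips.
Try a within the flange: a = T/(0.85 f'_c b_f) = 424.5/(0.85 × 3.5 × 67) = 2.130 in.
Since a = 2.130 ≤ h_f = 6.4 in, the stress block lies entirely in the flange; analyse as a rectangular beam of width b_f.
M_n = T(d − a/2) = 424.5 × (32.3 − 1.065) = 13259.3 kip·in.
M_n = 13259.3/12 = 1104.94 kip·ft.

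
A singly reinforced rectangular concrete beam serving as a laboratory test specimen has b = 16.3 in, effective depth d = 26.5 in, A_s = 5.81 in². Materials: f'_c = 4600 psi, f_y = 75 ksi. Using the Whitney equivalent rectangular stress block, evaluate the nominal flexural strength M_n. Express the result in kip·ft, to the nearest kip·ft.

T = A_s f_y = 5.81 × 75 = 435.75 kips.
a = T/(0.85 f'_c b) = 435.75/(0.85 × 4.6 × 16.3) = 6.837 in.
M_n = T(d − a/2) = 435.75 × (26.5 − 3.4185) = 10057.8 kip·in = 10057.8/12 = 838.15 kip·ft.

M_n ≈ 838 kip·ft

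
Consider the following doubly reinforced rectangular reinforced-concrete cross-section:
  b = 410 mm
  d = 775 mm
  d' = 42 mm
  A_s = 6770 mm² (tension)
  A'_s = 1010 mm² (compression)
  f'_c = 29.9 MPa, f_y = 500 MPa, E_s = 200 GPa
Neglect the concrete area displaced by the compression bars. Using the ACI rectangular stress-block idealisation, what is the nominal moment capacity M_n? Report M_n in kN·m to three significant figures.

Assume both tension and compression steel yield.
Net tension couple steel: A_s − A'_s = 5760 mm².
a = (A_s − A'_s) f_y / (0.85 f'_c b) = 2880000/(0.85 × 29.9 × 410) = 276.39 mm.
c = a/β₁ = 276.39/0.836 = 330.61 mm; ε'_s = 0.003(c − d')/c = 0.0026 ≥ f_y/E_s = 0.0025, so compression steel does yield.
M_n = (A_s − A'_s) f_y (d − a/2) + A'_s f_y (d − d') = [2880000 × (775 − 138.195) + 505000 × (775 − 42)] × 10⁻⁶ = 1834.00 + 370.17 = 2204.17 kN·m.

M_n ≈ 2200 kN·m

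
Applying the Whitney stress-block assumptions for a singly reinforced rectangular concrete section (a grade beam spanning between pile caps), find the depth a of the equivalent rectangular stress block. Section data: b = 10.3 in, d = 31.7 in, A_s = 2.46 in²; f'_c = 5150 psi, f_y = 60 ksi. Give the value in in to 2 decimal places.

T = A_s f_y = 2.46 × 60 = 147.6 kips.
a = T/(0.85 f'_c b) = 147.6/(0.85 × 5.15 × 10.3) = 3.27 in.

a ≈ 3.27 in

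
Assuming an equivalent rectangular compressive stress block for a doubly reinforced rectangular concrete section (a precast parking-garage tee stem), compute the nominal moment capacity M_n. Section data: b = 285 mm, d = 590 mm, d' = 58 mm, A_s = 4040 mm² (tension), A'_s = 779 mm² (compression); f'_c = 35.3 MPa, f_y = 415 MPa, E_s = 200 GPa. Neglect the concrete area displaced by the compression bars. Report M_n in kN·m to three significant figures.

M_n ≈ 863 kN·m

Assume both tension and compression steel yield.
Net tension couple steel: A_s − A'_s = 3261 mm².
a = (A_s − A'_s) f_y / (0.85 f'_c b) = 1353315/(0.85 × 35.3 × 285) = 158.26 mm.
c = a/β₁ = 158.26/0.798 = 198.32 mm; ε'_s = 0.003(c − d')/c = 0.0021 ≥ f_y/E_s = 0.0021, so compression steel does yield.
M_n = (A_s − A'_s) f_y (d − a/2) + A'_s f_y (d − d') = [1353315 × (590 − 79.13) + 323285 × (590 − 58)] × 10⁻⁶ = 691.37 + 171.99 = 863.36 kN·m.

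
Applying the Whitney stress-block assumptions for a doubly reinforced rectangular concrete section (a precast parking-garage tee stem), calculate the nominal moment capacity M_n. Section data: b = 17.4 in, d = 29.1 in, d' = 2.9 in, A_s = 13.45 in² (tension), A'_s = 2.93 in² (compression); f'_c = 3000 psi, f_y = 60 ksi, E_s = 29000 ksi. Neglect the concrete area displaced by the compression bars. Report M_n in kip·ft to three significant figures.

M_n ≈ 1540 kip·ft

Assume both steels yield.
a = (A_s − A'_s) f_y/(0.85 f'_c b) = (13.45 − 2.93) × 60/(0.85 × 3 × 17.4) = 14.226 in.
c = a/β₁ = 14.226/0.85 = 16.736 in; ε'_s = 0.003(c − d')/c = 0.0025 ≥ ε_y = 0.0021, so the compression steel yields.
M_n = (A_s − A'_s) f_y (d − a/2) + A'_s f_y (d − d') = 631.2 × (29.1 − 7.113) + 175.8 × (29.1 − 2.9) = 13878.2 + 4606.0 = 18484.2 kip·in = 18484.2/12 = 1540.35 kip·ft.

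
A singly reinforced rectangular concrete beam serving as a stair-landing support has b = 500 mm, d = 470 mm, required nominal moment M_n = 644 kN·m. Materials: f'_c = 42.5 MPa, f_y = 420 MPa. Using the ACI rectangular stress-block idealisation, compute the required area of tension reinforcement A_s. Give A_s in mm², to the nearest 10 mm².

A_s ≈ 3580 mm²

With M_n = 0.85 f'_c a b (d − a/2), solve the quadratic for a:
a = d − √(d² − 2M_n/(0.85 f'_c b)) = 470 − √(470² − 2 × 644×10⁶/(0.85 × 42.5 × 500)) = 83.23 mm.
A_s = 0.85 f'_c a b / f_y = 0.85 × 42.5 × 83.23 × 500 / 420 = 3579.4 mm².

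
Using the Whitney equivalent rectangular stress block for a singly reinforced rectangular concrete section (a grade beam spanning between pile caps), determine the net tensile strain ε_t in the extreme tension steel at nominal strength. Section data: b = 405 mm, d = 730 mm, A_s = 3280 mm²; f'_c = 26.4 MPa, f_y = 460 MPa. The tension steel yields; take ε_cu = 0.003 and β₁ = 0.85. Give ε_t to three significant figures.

ε_t ≈ 0.00821

a = A_s f_y/(0.85 f'_c b) = 166.02 mm.
β₁ = 0.85, so c = a/β₁ = 166.02/0.85 = 195.32 mm.
From the linear strain diagram with ε_cu = 0.003: ε_t = 0.003 (d − c)/c = 0.003 × (730 − 195.32)/195.32 = 0.00821.
Since ε_t ≥ 0.005, the section is tension-controlled.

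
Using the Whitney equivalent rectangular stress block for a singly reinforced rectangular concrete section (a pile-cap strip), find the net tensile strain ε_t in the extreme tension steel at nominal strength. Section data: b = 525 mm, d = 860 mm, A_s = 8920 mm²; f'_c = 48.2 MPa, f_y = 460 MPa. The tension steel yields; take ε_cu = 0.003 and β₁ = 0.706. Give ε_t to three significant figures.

a = A_s f_y/(0.85 f'_c b) = 190.76 mm.
β₁ = 0.706, so c = a/β₁ = 190.76/0.706 = 270.20 mm.
From the linear strain diagram with ε_cu = 0.003: ε_t = 0.003 (d − c)/c = 0.003 × (860 − 270.20)/270.20 = 0.00655.
Since ε_t ≥ 0.005, the section is tension-controlled.

ε_t ≈ 0.00655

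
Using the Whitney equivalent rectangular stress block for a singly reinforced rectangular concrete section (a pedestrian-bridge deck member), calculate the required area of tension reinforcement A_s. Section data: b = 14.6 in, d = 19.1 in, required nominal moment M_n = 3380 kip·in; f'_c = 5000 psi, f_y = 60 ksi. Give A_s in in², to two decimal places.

A_s ≈ 3.21 in²

From M_n = 0.85 f'_c a b (d − a/2):
a = d − √(d² − 2M_n/(0.85 f'_c b)) = 19.1 − √(19.1² − 2 × 3380/(0.85 × 5 × 14.6)) = 3.104 in.
A_s = 0.85 f'_c a b / f_y = 0.85 × 5 × 3.104 × 14.6 / 60 = 3.210 in².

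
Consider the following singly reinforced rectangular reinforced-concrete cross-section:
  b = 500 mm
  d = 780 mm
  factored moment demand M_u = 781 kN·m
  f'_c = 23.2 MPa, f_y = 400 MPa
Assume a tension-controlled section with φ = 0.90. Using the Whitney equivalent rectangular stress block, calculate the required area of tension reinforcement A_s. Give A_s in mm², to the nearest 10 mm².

M_n = M_u/φ = 781/0.90 = 867.778 kN·m.
With M_n = 0.85 f'_c a b (d − a/2), solve the quadratic for a:
a = d − √(d² − 2M_n/(0.85 f'_c b)) = 780 − √(780² − 2 × 867.778×10⁶/(0.85 × 23.2 × 500)) = 122.44 mm.
A_s = 0.85 f'_c a b / f_y = 0.85 × 23.2 × 122.44 × 500 / 400 = 3018.1 mm².

A_s ≈ 3020 mm²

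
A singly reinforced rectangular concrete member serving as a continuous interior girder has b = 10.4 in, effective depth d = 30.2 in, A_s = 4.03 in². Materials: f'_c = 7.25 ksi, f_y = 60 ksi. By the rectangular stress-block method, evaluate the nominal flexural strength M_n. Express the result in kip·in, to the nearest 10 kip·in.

M_n ≈ 6850 kip·in

T = A_s f_y = 4.03 × 60 = 241.8 kips.
a = T/(0.85 f'_c b) = 241.8/(0.85 × 7.25 × 10.4) = 3.773 in.
M_n = T(d − a/2) = 241.8 × (30.2 − 1.8865) = 6846.2 kip·in.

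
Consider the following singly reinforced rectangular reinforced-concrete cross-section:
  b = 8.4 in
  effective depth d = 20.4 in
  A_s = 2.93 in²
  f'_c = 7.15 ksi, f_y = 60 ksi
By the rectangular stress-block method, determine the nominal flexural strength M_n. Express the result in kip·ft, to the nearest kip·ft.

T = A_s f_y = 2.93 × 60 = 175.8 kips.
a = T/(0.85 f'_c b) = 175.8/(0.85 × 7.15 × 8.4) = 3.444 in.
M_n = T(d − a/2) = 175.8 × (20.4 − 1.722) = 3283.6 kip·in = 3283.6/12 = 273.63 kip·ft.

M_n ≈ 274 kip·ft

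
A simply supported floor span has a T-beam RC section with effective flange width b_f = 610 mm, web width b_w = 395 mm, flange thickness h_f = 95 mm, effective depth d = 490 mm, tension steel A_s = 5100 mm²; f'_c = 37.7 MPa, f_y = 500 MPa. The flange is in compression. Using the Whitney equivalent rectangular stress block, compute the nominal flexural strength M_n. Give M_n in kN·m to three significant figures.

Tension: T = A_s f_y = 5100 × 500 = 2550000 N.
Try a within the flange: a = T/(0.85 f'_c b_f) = 2550000/(0.85 × 37.7 × 610) = 130.45 mm.
a = 130.45 > h_f = 95 mm: the block extends into the web. Split into flange-overhang and web parts.
C_f = 0.85 f'_c (b_f − b_w) h_f = 0.85 × 37.7 × (610 − 395) × 95 = 654519 N.
Remaining web compression depth: a_w = (T − C_f)/(0.85 f'_c b_w) = (2550000 − 654519)/(0.85 × 37.7 × 395) = 149.75 mm.
M_n = C_f(d − h_f/2) + (T − C_f)(d − a_w/2) = 654519 × (490 − 47.5) + 1895481 × (490 − 74.875) = 289.62 + 786.86 = 1076.48 × 10⁶ N·mm.
M_n = 1076.48 kN·m.

M_n ≈ 1080 kN·m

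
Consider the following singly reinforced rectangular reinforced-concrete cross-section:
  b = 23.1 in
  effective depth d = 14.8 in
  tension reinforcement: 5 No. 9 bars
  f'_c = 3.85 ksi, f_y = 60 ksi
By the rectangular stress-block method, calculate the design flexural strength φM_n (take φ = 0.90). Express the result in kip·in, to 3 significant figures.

A_s = 5 × 1 = 5 in².
T = A_s f_y = 5 × 60 = 300 kips.
a = T/(0.85 f'_c b) = 300/(0.85 × 3.85 × 23.1) = 3.969 in.
M_n = T(d − a/2) = 300 × (14.8 − 1.9845) = 3844.7 kip·in.
φM_n = 0.90 × 3844.7 = 3460.2 kip·in.

φM_n ≈ 3460 kip·in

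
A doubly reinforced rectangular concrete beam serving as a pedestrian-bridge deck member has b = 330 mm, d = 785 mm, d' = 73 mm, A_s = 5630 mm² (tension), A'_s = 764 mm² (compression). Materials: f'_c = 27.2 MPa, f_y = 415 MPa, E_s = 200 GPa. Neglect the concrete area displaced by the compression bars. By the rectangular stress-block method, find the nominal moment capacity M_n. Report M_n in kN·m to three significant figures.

Assume both tension and compression steel yield.
Net tension couple steel: A_s − A'_s = 4866 mm².
a = (A_s − A'_s) f_y / (0.85 f'_c b) = 2019390/(0.85 × 27.2 × 330) = 264.68 mm.
c = a/β₁ = 264.68/0.85 = 311.39 mm; ε'_s = 0.003(c − d')/c = 0.0023 ≥ f_y/E_s = 0.0021, so compression steel does yield.
M_n = (A_s − A'_s) f_y (d − a/2) + A'_s f_y (d − d') = [2019390 × (785 − 132.34) + 317060 × (785 − 73)] × 10⁻⁶ = 1317.98 + 225.75 = 1543.73 kN·m.

M_n ≈ 1540 kN·m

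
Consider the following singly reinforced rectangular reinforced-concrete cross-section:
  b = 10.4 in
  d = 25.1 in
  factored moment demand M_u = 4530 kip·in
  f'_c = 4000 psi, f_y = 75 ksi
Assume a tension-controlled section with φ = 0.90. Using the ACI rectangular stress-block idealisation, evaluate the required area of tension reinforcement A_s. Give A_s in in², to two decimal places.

M_n = M_u/φ = 4530/0.90 = 5033.33 kip·in.
From M_n = 0.85 f'_c a b (d − a/2):
a = d − √(d² − 2M_n/(0.85 f'_c b)) = 25.1 − √(25.1² − 2 × 5033.33/(0.85 × 4 × 10.4)) = 6.517 in.
A_s = 0.85 f'_c a b / f_y = 0.85 × 4 × 6.517 × 10.4 / 75 = 3.073 in².

A_s ≈ 3.07 in²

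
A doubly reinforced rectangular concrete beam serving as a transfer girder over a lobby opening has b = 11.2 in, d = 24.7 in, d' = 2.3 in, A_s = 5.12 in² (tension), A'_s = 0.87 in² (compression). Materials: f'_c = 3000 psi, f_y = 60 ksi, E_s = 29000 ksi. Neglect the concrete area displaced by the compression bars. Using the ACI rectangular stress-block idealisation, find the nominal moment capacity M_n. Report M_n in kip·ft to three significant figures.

Assume both steels yield.
a = (A_s − A'_s) f_y/(0.85 f'_c b) = (5.12 − 0.87) × 60/(0.85 × 3 × 11.2) = 8.929 in.
c = a/β₁ = 8.929/0.85 = 10.505 in; ε'_s = 0.003(c − d')/c = 0.0023 ≥ ε_y = 0.0021, so the compression steel yields.
M_n = (A_s − A'_s) f_y (d − a/2) + A'_s f_y (d − d') = 255 × (24.7 − 4.4645) + 52.2 × (24.7 − 2.3) = 5160.1 + 1169.3 = 6329.4 kip·in = 6329.4/12 = 527.45 kip·ft.

M_n ≈ 527 kip·ft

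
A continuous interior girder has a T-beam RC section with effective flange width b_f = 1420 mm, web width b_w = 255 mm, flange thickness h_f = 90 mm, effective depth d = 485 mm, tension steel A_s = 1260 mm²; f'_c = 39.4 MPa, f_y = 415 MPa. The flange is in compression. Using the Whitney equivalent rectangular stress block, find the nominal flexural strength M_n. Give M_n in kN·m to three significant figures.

Tension: T = A_s f_y = 1260 × 415 = 522900 N.
Try a within the flange: a = T/(0.85 f'_c b_f) = 522900/(0.85 × 39.4 × 1420) = 11.00 mm.
Since a = 11.00 ≤ h_f = 90 mm, the stress block lies entirely in the flange; analyse as a rectangular beam of width b_f.
M_n = T(d − a/2) = 522900 × (485 − 5.5) = 250.73 × 10⁶ N·mm.
M_n = 250.73 kN·m.

M_n ≈ 251 kN·m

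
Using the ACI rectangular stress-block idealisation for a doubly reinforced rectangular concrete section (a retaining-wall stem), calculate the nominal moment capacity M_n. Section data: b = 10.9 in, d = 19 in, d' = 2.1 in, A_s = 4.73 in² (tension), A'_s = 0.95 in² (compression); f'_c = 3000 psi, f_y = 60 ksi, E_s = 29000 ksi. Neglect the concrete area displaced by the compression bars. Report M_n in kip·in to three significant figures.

Assume both steels yield.
a = (A_s − A'_s) f_y/(0.85 f'_c b) = (4.73 − 0.95) × 60/(0.85 × 3 × 10.9) = 8.160 in.
c = a/β₁ = 8.160/0.85 = 9.600 in; ε'_s = 0.003(c − d')/c = 0.0023 ≥ ε_y = 0.0021, so the compression steel yields.
M_n = (A_s − A'_s) f_y (d − a/2) + A'_s f_y (d − d') = 226.8 × (19 − 4.08) + 57 × (19 − 2.1) = 3383.9 + 963.3 = 4347.2 kip·in.

M_n ≈ 4350 kip·in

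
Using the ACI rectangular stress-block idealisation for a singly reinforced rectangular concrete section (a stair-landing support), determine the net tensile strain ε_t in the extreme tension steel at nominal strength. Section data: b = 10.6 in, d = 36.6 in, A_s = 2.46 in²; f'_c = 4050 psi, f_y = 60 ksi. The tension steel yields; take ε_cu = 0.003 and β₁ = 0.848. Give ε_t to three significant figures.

ε_t ≈ 0.0200

a = A_s f_y/(0.85 f'_c b) = 4.045 in.
β₁ = 0.848, so c = a/β₁ = 4.045/0.848 = 4.770 in.
From the linear strain diagram with ε_cu = 0.003: ε_t = 0.003 (d − c)/c = 0.003 × (36.6 − 4.770)/4.770 = 0.0200.
Since ε_t ≥ 0.005, the section is tension-controlled.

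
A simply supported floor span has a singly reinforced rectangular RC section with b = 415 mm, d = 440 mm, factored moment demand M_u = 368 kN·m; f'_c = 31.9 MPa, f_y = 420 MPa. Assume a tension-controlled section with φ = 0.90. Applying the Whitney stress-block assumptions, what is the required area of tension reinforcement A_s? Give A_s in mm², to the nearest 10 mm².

A_s ≈ 2470 mm²

M_n = M_u/φ = 368/0.90 = 408.889 kN·m.
With M_n = 0.85 f'_c a b (d − a/2), solve the quadratic for a:
a = d − √(d² − 2M_n/(0.85 f'_c b)) = 440 − √(440² − 2 × 408.889×10⁶/(0.85 × 31.9 × 415)) = 92.26 mm.
A_s = 0.85 f'_c a b / f_y = 0.85 × 31.9 × 92.26 × 415 / 420 = 2471.8 mm².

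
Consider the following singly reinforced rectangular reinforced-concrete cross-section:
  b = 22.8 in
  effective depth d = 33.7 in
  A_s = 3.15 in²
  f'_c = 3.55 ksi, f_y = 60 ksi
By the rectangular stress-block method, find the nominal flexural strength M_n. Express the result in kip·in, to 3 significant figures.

T = A_s f_y = 3.15 × 60 = 189 kips.
a = T/(0.85 f'_c b) = 189/(0.85 × 3.55 × 22.8) = 2.747 in.
M_n = T(d − a/2) = 189 × (33.7 − 1.3735) = 6109.7 kip·in.

M_n ≈ 6110 kip·in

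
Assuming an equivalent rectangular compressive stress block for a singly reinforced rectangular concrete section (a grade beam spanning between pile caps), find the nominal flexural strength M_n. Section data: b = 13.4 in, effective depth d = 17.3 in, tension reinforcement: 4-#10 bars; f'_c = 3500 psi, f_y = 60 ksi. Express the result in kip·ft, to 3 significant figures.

A_s = 4 × 1.27 = 5.08 in².
T = A_s f_y = 5.08 × 60 = 304.8 kips.
a = T/(0.85 f'_c b) = 304.8/(0.85 × 3.5 × 13.4) = 7.646 in.
M_n = T(d − a/2) = 304.8 × (17.3 − 3.823) = 4107.8 kip·in = 4107.8/12 = 342.32 kip·ft.

M_n ≈ 342 kip·ft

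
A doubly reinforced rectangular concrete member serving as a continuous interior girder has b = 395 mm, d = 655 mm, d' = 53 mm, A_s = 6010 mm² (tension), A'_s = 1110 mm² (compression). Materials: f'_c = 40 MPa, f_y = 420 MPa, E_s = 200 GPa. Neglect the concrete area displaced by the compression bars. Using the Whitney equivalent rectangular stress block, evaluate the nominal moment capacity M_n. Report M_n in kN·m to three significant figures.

Assume both tension and compression steel yield.
Net tension couple steel: A_s − A'_s = 4900 mm².
a = (A_s − A'_s) f_y / (0.85 f'_c b) = 2058000/(0.85 × 40 × 395) = 153.24 mm.
c = a/β₁ = 153.24/0.764 = 200.58 mm; ε'_s = 0.003(c − d')/c = 0.0022 ≥ f_y/E_s = 0.0021, so compression steel does yield.
M_n = (A_s − A'_s) f_y (d − a/2) + A'_s f_y (d − d') = [2058000 × (655 − 76.62) + 466200 × (655 − 53)] × 10⁻⁶ = 1190.31 + 280.65 = 1470.96 kN·m.

M_n ≈ 1470 kN·m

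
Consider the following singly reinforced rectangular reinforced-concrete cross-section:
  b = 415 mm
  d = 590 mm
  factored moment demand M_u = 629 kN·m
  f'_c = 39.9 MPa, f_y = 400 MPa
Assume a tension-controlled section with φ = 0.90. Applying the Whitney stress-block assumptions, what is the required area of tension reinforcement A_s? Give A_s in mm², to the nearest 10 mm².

A_s ≈ 3210 mm²

M_n = M_u/φ = 629/0.90 = 698.889 kN·m.
With M_n = 0.85 f'_c a b (d − a/2), solve the quadratic for a:
a = d − √(d² − 2M_n/(0.85 f'_c b)) = 590 − √(590² − 2 × 698.889×10⁶/(0.85 × 39.9 × 415)) = 91.21 mm.
A_s = 0.85 f'_c a b / f_y = 0.85 × 39.9 × 91.21 × 415 / 400 = 3209.4 mm².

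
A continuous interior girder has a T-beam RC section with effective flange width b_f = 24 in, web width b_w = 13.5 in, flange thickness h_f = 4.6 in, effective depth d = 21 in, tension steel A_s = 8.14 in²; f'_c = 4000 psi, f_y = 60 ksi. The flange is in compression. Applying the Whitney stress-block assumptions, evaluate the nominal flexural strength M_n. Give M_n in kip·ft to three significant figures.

Tension: T = A_s f_y = 8.14 × 60 = 488.4 kips.
Try a within the flange: a = T/(0.85 f'_c b_f) = 488.4/(0.85 × 4 × 24) = 5.985 in.
a = 5.985 > h_f = 4.6 in: the block extends into the web. Split into flange-overhang and web parts.
C_f = 0.85 f'_c (b_f − b_w) h_f = 0.85 × 4 × (24 − 13.5) × 4.6 = 164.2 kips.
Remaining web compression depth: a_w = (T − C_f)/(0.85 f'_c b_w) = (488.4 − 164.2)/(0.85 × 4 × 13.5) = 7.063 in.
M_n = C_f(d − h_f/2) + (T − C_f)(d − a_w/2) = 164.2 × (21 − 2.3) + 324.2 × (21 − 3.5315) = 3070.5 + 5663.3 = 8733.8 kip·in.
M_n = 8733.8/12 = 727.82 kip·ft.

M_n ≈ 728 kip·ft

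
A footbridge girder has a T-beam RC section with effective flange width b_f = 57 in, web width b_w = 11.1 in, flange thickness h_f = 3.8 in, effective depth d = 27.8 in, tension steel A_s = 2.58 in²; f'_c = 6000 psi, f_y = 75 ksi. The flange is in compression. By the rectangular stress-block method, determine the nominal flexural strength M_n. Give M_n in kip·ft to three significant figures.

M_n ≈ 443 kip·ft

Tension: T = A_s f_y = 2.58 × 75 = 193.5 kips.
Try a within the flange: a = T/(0.85 f'_c b_f) = 193.5/(0.85 × 6 × 57) = 0.666 in.
Since a = 0.666 ≤ h_f = 3.8 in, the stress block lies entirely in the flange; analyse as a rectangular beam of width b_f.
M_n = T(d − a/2) = 193.5 × (27.8 − 0.333) = 5314.9 kip·in.
M_n = 5314.9/12 = 442.91 kip·ft.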